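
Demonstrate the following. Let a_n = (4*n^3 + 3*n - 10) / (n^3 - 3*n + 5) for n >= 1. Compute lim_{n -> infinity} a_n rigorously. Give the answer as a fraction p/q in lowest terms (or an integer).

Divide numerator and denominator by n^3, the highest power:
numerator / n^3 = 4 + 3/n^2 - 10/n^3
denominator / n^3 = 1 - 3/n^2 + 5/n^3
As n -> infinity, all terms of the form c/n^k (k >= 1) tend to 0.
So numerator / n^3 -> 4 and denominator / n^3 -> 1.
Therefore lim a_n = 4.

4


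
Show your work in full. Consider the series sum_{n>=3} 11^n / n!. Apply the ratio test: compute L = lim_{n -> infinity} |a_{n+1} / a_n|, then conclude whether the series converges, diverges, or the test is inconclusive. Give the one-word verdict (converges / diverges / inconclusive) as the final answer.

Let a_n denote the general term. Form the ratio a_{n+1}/a_n and simplify:
a_{n+1}/a_n = 11/(n + 1)
Take the limit as n -> infinity: L = 0.
Since L = 0 < 1, the ratio test implies the series converges.

converges


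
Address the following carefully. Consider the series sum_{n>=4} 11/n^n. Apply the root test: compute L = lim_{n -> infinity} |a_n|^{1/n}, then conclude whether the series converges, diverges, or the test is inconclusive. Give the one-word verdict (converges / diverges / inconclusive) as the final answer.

Let a_n denote the general term. Form |a_n|^(1/n) and simplify:
|a_n|^(1/n) = 11^(1/n)/n
Take the limit as n -> infinity: L = 0.
Since L = 0 < 1, the root test implies convergence.

converges


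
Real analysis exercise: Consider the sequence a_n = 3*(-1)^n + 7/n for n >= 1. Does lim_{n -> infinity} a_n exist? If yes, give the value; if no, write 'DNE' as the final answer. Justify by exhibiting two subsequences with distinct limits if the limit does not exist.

Examine the behaviour of a_n along subsequences.
a_{2k} = 3 + 7/(2k) -> 3. a_{2k+1} = -3 + 7/(2k+1) -> -3.
Since these two subsequential limits are 3 and -3, distinct, the full sequence cannot converge (a convergent sequence has all subsequences tending to the same limit). So lim a_n does not exist.

DNE


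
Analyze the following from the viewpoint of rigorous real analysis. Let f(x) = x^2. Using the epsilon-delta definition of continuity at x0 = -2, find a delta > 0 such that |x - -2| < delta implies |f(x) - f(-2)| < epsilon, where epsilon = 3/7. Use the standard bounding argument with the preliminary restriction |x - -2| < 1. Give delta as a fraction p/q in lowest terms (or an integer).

Factor: |x^2 - (-2)^2| = |x - -2| * |x + -2|.
Impose |x - -2| < 1 first. Then |x + -2| = |(x - -2) + 2*(-2)| <= |x - -2| + 2*|-2| < 1 + 4 = 5.
So |x^2 - (-2)^2| < delta * 5.
We need delta * 5 <= 3/7, i.e. delta <= 3/7/5 = 3/35.
Since 3/35 < 1, this is tighter than 1; take delta = 3/35.
So delta = 3/35 works.

3/35


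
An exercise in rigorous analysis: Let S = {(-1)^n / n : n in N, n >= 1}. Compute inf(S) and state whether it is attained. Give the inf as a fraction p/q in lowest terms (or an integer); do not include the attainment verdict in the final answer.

Analysis:
- Values: -1, 1/2, -1/3, 1/4, -1/5, ...
- Positive terms (even n): 1/(2+0), 1/(4+0), ... decreasing -> max = 1/2 (n=2).
- Negative terms (odd n): -1/(1+0), -1/(3+0), ... increasing -> min = -1 (n=1).
- So sup = 1/2 (attained at n=2); inf = -1 (attained at n=1).
Conclusion: inf(S) = -1, attained in S.

-1


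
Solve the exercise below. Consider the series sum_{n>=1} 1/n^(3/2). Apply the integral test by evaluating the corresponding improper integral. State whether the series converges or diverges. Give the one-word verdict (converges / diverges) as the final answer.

Let f(x) = x^(-3/2). Then f is positive, continuous, and decreasing on [1, infinity), so the integral test applies.
Compute the improper integral int_{1}^infinity f(x) dx:
  antiderivative F(x) = -2/sqrt(x).
  As x -> infinity, F(x) -> 0 (since p = 3/2 > 1).
  So int = F(infinity) - F(1) = 0 - (-2) = 2.
  Finite, so by the integral test, the series converges.

converges


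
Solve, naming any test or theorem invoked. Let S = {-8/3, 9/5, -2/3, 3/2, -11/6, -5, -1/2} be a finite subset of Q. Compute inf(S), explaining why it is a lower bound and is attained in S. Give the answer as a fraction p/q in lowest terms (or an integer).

S is finite, so inf(S) = min(S).
Sorted increasing:
-5, -8/3, -11/6, -2/3, -1/2, 3/2, 9/5
The extremum is -5.
For every x in S, x >= -5. And -5 is in S, so it is attained.
Therefore inf(S) = -5.

-5


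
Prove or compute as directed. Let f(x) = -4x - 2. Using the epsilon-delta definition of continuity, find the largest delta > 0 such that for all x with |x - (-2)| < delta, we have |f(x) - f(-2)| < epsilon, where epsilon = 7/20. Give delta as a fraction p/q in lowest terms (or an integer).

We compute f(-2) = -4*(-2) - 2 = 6.
|f(x) - f(-2)| = |-4x - 2 - (6)| = |-4(x - (-2))| = 4|x - (-2)|.
We need 4|x - (-2)| < 7/20, i.e. |x - (-2)| < 7/20 / 4 = 7/80.
So any delta <= 7/80 works. Conversely, if delta > 7/80, then x = -2 + 7/80 satisfies |x - (-2)| = 7/80 < delta but |f(x) - f(-2)| = 4 * 7/80 = 7/20, which is not < 7/20; so no larger delta works.
Hence the largest such delta is 7/80.

7/80


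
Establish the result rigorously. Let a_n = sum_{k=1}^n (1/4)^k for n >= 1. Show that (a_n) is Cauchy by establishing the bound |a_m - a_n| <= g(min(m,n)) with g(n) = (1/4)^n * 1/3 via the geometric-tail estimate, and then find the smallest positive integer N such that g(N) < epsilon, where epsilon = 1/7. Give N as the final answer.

For m > n >= 1: |a_m - a_n| = sum_{k=n+1}^m (1/4)^k < sum_{k=n+1}^infinity (1/4)^k = (1/4)^(n+1) / (1 - 1/4) = (1/4)^n * (1/4) * (4/3) = (1/4)^n * 1/3.
So g(n) = (1/4)^n / 3. Since g(n) -> 0, (a_n) is Cauchy.
Now solve g(N) < 1/7: (1/4)^N / 3 < 1/7 <=> 4^N > 1 / (3 * 1/7) = 7/3.
Check powers of 4: 4^0 = 1 <= 7/3, 4^1 = 4 > 7/3.
So the smallest such N is 1. Check: g(1) = 1/(3 * 4) = 1/12 < 1/7.

1


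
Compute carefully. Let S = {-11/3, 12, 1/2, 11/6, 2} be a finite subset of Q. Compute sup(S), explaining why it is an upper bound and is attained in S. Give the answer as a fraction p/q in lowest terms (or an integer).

S is finite, so sup(S) = max(S).
Sorted decreasing:
12, 2, 11/6, 1/2, -11/3
The extremum is 12.
For every x in S, x <= 12. And 12 is in S, so it is attained.
Therefore sup(S) = 12.

12


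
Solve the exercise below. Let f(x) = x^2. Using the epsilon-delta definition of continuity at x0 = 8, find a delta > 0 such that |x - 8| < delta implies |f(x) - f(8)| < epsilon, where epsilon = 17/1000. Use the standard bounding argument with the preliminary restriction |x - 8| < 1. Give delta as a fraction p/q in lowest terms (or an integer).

Factor: |x^2 - (8)^2| = |x - 8| * |x + 8|.
Impose |x - 8| < 1 first. Then |x + 8| = |(x - 8) + 2*(8)| <= |x - 8| + 2*|8| < 1 + 16 = 17.
So |x^2 - (8)^2| < delta * 17.
We need delta * 17 <= 17/1000, i.e. delta <= 17/1000/17 = 1/1000.
Since 1/1000 < 1, this is tighter than 1; take delta = 1/1000.
So delta = 1/1000 works.

1/1000


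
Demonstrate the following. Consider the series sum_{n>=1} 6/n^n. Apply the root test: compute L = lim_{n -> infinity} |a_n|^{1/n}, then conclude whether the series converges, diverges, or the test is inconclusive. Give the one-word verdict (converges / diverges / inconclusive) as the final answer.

Let a_n denote the general term. Form |a_n|^(1/n) and simplify:
|a_n|^(1/n) = 6^(1/n)/n
Take the limit as n -> infinity: L = 0.
Since L = 0 < 1, the root test implies convergence.

converges


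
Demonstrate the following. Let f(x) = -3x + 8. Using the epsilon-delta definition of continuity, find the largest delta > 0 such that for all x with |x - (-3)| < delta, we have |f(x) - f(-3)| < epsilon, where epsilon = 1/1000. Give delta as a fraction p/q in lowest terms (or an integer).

We compute f(-3) = -3*(-3) + 8 = 17.
|f(x) - f(-3)| = |-3x + 8 - (17)| = |-3(x - (-3))| = 3|x - (-3)|.
We need 3|x - (-3)| < 1/1000, i.e. |x - (-3)| < 1/1000 / 3 = 1/3000.
So any delta <= 1/3000 works. Conversely, if delta > 1/3000, then x = -3 + 1/3000 satisfies |x - (-3)| = 1/3000 < delta but |f(x) - f(-3)| = 3 * 1/3000 = 1/1000, which is not < 1/1000; so no larger delta works.
Hence the largest such delta is 1/3000.

1/3000


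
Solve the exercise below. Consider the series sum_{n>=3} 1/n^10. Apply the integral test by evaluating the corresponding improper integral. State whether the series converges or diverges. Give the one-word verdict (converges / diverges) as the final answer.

Let f(x) = x^(-10). Then f is positive, continuous, and decreasing on [3, infinity), so the integral test applies.
Compute the improper integral int_{3}^infinity f(x) dx:
  antiderivative F(x) = -1/(9*x^9).
  As x -> infinity, F(x) -> 0 (since p = 10 > 1).
  So int = F(infinity) - F(3) = 0 - (-1/177147) = 1/177147.
  Finite, so by the integral test, the series converges.

converges


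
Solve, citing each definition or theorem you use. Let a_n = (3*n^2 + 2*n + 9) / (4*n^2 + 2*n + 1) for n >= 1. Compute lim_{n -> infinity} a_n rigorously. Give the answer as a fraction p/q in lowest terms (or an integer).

Divide numerator and denominator by n^2, the highest power:
numerator / n^2 = 3 + 2/n + 9/n^2
denominator / n^2 = 4 + 2/n + n^(-2)
As n -> infinity, all terms of the form c/n^k (k >= 1) tend to 0.
So numerator / n^2 -> 3 and denominator / n^2 -> 4.
Therefore lim a_n = 3/4.

3/4


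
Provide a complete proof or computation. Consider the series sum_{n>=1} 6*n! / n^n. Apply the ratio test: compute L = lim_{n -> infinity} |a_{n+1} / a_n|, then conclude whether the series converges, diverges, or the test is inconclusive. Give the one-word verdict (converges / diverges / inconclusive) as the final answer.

Let a_n denote the general term. Form the ratio a_{n+1}/a_n and simplify:
a_{n+1}/a_n = (n/(n + 1))^n
Take the limit as n -> infinity: L = exp(-1).
Since L = exp(-1) < 1, the ratio test implies the series converges.

converges


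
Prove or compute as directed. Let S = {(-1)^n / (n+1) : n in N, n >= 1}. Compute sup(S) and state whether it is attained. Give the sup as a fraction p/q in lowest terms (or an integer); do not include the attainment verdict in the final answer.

Analysis:
- Values: -1/2, 1/3, -1/4, 1/5, -1/6, ...
- Positive terms (even n): 1/(2+1), 1/(4+1), ... decreasing -> max = 1/3 (n=2).
- Negative terms (odd n): -1/(1+1), -1/(3+1), ... increasing -> min = -1/2 (n=1).
- So sup = 1/3 (attained at n=2); inf = -1/2 (attained at n=1).
Conclusion: sup(S) = 1/3, attained in S.

1/3


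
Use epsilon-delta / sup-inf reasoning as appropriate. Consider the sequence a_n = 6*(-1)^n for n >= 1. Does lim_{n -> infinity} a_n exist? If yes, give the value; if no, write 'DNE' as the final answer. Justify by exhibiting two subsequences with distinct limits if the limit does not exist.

Examine the behaviour of a_n along subsequences.
Even-n subsequence a_{2k} = 6 -> 6. Odd-n subsequence a_{2k+1} = -6 -> -6.
Since these two subsequential limits are 6 and -6, distinct, the full sequence cannot converge (a convergent sequence has all subsequences tending to the same limit). So lim a_n does not exist.

DNE


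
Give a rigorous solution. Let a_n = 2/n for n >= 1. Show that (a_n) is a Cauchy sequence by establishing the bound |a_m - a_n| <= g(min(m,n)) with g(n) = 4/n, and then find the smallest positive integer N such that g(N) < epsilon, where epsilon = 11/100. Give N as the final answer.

For any m, n >= 1, by the triangle inequality:
|a_m - a_n| = |2/m - 2/n| <= 2*1/m + 2*1/n <= 4/min(m,n).
So g(n) = 4/n bounds the Cauchy difference. Since g(n) -> 0, (a_n) is Cauchy.
Now solve g(N) < 11/100: 4/N < 11/100 <=> N > 4 / (11/100) = 400/11.
The smallest integer strictly greater than 400/11 is N = 37.
Check: g(37) = 4/37 = 4/37 < 11/100; g(36) = 1/9 >= 11/100. So N = 37.

37


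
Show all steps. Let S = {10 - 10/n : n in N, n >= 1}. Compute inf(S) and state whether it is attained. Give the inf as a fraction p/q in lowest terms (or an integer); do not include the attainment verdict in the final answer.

Analysis:
- Values: 0, 5, 20/3, 15/2, ... strictly increasing.
- Minimum is 0 (n=1); inf = 0 (attained).
- 10 - 10/n -> 10 from below; sup = 10, not attained.
Conclusion: inf(S) = 0, attained in S.

0


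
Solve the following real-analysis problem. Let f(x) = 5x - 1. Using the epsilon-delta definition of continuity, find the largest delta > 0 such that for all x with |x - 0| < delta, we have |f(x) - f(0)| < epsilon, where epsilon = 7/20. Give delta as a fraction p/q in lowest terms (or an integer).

We compute f(0) = 5*(0) - 1 = -1.
|f(x) - f(0)| = |5x - 1 - (-1)| = |5(x - 0)| = 5|x - 0|.
We need 5|x - 0| < 7/20, i.e. |x - 0| < 7/20 / 5 = 7/100.
So any delta <= 7/100 works. Conversely, if delta > 7/100, then x = 0 + 7/100 satisfies |x - 0| = 7/100 < delta but |f(x) - f(0)| = 5 * 7/100 = 7/20, which is not < 7/20; so no larger delta works.
Hence the largest such delta is 7/100.

7/100


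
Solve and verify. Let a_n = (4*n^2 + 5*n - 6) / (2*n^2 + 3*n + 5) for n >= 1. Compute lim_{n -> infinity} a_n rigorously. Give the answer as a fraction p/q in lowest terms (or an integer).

Divide numerator and denominator by n^2, the highest power:
numerator / n^2 = 4 + 5/n - 6/n^2
denominator / n^2 = 2 + 3/n + 5/n^2
As n -> infinity, all terms of the form c/n^k (k >= 1) tend to 0.
So numerator / n^2 -> 4 and denominator / n^2 -> 2.
Therefore lim a_n = 2.

2


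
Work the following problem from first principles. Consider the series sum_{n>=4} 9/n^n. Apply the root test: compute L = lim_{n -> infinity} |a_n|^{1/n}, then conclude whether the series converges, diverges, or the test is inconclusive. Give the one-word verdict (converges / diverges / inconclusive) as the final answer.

Let a_n denote the general term. Form |a_n|^(1/n) and simplify:
|a_n|^(1/n) = 3^(2/n)/n
Take the limit as n -> infinity: L = 0.
Since L = 0 < 1, the root test implies convergence.

converges


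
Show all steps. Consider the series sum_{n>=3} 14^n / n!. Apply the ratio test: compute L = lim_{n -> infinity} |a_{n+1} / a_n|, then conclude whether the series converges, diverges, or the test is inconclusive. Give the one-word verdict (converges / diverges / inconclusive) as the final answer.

Let a_n denote the general term. Form the ratio a_{n+1}/a_n and simplify:
a_{n+1}/a_n = 14/(n + 1)
Take the limit as n -> infinity: L = 0.
Since L = 0 < 1, the ratio test implies the series converges.

converges


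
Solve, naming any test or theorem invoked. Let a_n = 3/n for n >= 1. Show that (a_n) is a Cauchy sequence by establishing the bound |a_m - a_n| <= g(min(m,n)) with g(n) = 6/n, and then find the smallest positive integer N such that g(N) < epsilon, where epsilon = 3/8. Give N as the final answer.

For any m, n >= 1, by the triangle inequality:
|a_m - a_n| = |3/m - 3/n| <= 3*1/m + 3*1/n <= 6/min(m,n).
So g(n) = 6/n bounds the Cauchy difference. Since g(n) -> 0, (a_n) is Cauchy.
Now solve g(N) < 3/8: 6/N < 3/8 <=> N > 6 / (3/8) = 16.
The smallest integer strictly greater than 16 is N = 17.
Check: g(17) = 6/17 = 6/17 < 3/8; g(16) = 3/8 >= 3/8. So N = 17.

17


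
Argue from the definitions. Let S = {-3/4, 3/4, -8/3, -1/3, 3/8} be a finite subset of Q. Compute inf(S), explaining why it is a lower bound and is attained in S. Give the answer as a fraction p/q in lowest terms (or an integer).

S is finite, so inf(S) = min(S).
Sorted increasing:
-8/3, -3/4, -1/3, 3/8, 3/4
The extremum is -8/3.
For every x in S, x >= -8/3. And -8/3 is in S, so it is attained.
Therefore inf(S) = -8/3.

-8/3


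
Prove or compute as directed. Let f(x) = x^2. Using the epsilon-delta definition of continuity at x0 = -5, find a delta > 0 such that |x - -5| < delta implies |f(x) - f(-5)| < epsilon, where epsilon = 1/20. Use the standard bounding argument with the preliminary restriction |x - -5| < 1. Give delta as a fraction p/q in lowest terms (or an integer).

Factor: |x^2 - (-5)^2| = |x - -5| * |x + -5|.
Impose |x - -5| < 1 first. Then |x + -5| = |(x - -5) + 2*(-5)| <= |x - -5| + 2*|-5| < 1 + 10 = 11.
So |x^2 - (-5)^2| < delta * 11.
We need delta * 11 <= 1/20, i.e. delta <= 1/20/11 = 1/220.
Since 1/220 < 1, this is tighter than 1; take delta = 1/220.
So delta = 1/220 works.

1/220


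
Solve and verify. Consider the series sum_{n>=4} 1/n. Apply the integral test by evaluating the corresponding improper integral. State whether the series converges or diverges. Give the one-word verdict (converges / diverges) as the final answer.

Let f(x) = 1/x. Then f is positive, continuous, and decreasing on [4, infinity), so the integral test applies.
Compute the improper integral int_{4}^infinity f(x) dx:
  antiderivative F(x) = log(x).
  As x -> infinity, log(x) -> infinity.
  So int = infinity - log(4) = infinity. By the integral test, the series diverges.

diverges


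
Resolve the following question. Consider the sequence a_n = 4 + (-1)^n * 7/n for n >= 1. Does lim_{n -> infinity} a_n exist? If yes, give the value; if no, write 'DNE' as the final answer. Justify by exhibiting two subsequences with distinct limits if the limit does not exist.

Examine the behaviour of a_n along subsequences.
Even-n subsequence a_{2k} = 4 + 7/(2k) -> 4. Odd-n subsequence a_{2k+1} = 4 - 7/(2k+1) -> 4. Both tend to 4, which suggests the limit is 4; verify directly.
|a_n - 4| = |(-1)^n * 7/n| = 7/n for every n >= 1.
Given epsilon > 0, choose a positive integer N > 7/epsilon. Then for all n >= N, |a_n - 4| = 7/n <= 7/N < epsilon.
So by the definition of the limit, lim a_n exists and equals 4.

4


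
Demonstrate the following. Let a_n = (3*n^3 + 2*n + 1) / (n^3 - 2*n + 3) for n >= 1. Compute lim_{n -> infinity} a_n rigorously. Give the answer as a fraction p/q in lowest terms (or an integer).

Divide numerator and denominator by n^3, the highest power:
numerator / n^3 = 3 + 2/n^2 + n^(-3)
denominator / n^3 = 1 - 2/n^2 + 3/n^3
As n -> infinity, all terms of the form c/n^k (k >= 1) tend to 0.
So numerator / n^3 -> 3 and denominator / n^3 -> 1.
Therefore lim a_n = 3.

3


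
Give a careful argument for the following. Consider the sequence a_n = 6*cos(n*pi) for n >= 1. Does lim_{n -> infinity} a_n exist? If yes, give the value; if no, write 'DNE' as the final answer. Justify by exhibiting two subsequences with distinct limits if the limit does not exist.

Examine the behaviour of a_n along subsequences.
cos(n*pi) = (-1)^n, so a_n = 6*(-1)^n. a_{2k} = 6 -> 6. a_{2k+1} = -6 -> -6.
Since these two subsequential limits are 6 and -6, distinct, the full sequence cannot converge (a convergent sequence has all subsequences tending to the same limit). So lim a_n does not exist.

DNE


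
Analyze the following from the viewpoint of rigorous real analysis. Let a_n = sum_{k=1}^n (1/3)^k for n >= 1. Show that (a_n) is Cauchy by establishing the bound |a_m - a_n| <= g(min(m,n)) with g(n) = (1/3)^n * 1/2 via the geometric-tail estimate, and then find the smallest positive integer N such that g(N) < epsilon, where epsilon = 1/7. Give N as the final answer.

For m > n >= 1: |a_m - a_n| = sum_{k=n+1}^m (1/3)^k < sum_{k=n+1}^infinity (1/3)^k = (1/3)^(n+1) / (1 - 1/3) = (1/3)^n * (1/3) * (3/2) = (1/3)^n * 1/2.
So g(n) = (1/3)^n / 2. Since g(n) -> 0, (a_n) is Cauchy.
Now solve g(N) < 1/7: (1/3)^N / 2 < 1/7 <=> 3^N > 1 / (2 * 1/7) = 7/2.
Check powers of 3: 3^1 = 3 <= 7/2, 3^2 = 9 > 7/2.
So the smallest such N is 2. Check: g(2) = 1/(2 * 9) = 1/18 < 1/7.

2


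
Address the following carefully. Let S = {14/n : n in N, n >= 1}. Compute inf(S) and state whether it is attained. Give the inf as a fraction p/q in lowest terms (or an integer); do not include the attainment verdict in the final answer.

Analysis:
- Values: 14, 7, 14/3, 7/2, ... strictly decreasing.
- The maximum is 14 (n=1); sup = 14 (attained).
- The set is bounded below by 0; 14/n -> 0 so 0 is the greatest lower bound.
- 0 is not in the set, so inf = 0 is not attained.
Conclusion: inf(S) = 0, not attained in S.

0


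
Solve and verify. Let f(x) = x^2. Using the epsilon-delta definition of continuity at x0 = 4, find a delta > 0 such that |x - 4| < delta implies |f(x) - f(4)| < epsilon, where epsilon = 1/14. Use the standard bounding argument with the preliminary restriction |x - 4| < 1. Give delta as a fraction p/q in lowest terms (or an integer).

Factor: |x^2 - (4)^2| = |x - 4| * |x + 4|.
Impose |x - 4| < 1 first. Then |x + 4| = |(x - 4) + 2*(4)| <= |x - 4| + 2*|4| < 1 + 8 = 9.
So |x^2 - (4)^2| < delta * 9.
We need delta * 9 <= 1/14, i.e. delta <= 1/14/9 = 1/126.
Since 1/126 < 1, this is tighter than 1; take delta = 1/126.
So delta = 1/126 works.

1/126


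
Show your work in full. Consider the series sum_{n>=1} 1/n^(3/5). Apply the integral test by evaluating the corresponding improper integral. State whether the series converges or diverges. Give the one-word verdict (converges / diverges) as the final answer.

Let f(x) = x^(-3/5). Then f is positive, continuous, and decreasing on [1, infinity), so the integral test applies.
Compute the improper integral int_{1}^infinity f(x) dx:
  antiderivative F(x) = 5*x^(2/5)/2.
  As x -> infinity, F(x) -> infinity (since p = 3/5 < 1).
  So the integral diverges. By the integral test, the series diverges.

diverges


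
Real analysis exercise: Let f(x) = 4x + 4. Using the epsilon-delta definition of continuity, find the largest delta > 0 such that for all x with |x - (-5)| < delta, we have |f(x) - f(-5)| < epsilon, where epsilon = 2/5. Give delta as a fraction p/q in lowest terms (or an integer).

We compute f(-5) = 4*(-5) + 4 = -16.
|f(x) - f(-5)| = |4x + 4 - (-16)| = |4(x - (-5))| = 4|x - (-5)|.
We need 4|x - (-5)| < 2/5, i.e. |x - (-5)| < 2/5 / 4 = 1/10.
So any delta <= 1/10 works. Conversely, if delta > 1/10, then x = -5 + 1/10 satisfies |x - (-5)| = 1/10 < delta but |f(x) - f(-5)| = 4 * 1/10 = 2/5, which is not < 2/5; so no larger delta works.
Hence the largest such delta is 1/10.

1/10


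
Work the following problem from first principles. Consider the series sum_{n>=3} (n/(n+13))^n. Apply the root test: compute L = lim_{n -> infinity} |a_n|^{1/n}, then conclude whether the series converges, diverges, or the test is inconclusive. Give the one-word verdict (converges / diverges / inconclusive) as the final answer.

Let a_n denote the general term. Form |a_n|^(1/n) and simplify:
|a_n|^(1/n) = n/(n + 13)
Take the limit as n -> infinity: L = 1.
Since L = 1, the root test is inconclusive. (In fact a_n = (n/(n+13))^n -> e^(-13) != 0, so the nth-term test shows divergence; but the root test itself gives no conclusion.)

inconclusive


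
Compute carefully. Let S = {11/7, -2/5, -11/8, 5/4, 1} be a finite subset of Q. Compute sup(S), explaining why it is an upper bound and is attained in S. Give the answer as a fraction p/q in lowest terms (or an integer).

S is finite, so sup(S) = max(S).
Sorted decreasing:
11/7, 5/4, 1, -2/5, -11/8
The extremum is 11/7.
For every x in S, x <= 11/7. And 11/7 is in S, so it is attained.
Therefore sup(S) = 11/7.

11/7


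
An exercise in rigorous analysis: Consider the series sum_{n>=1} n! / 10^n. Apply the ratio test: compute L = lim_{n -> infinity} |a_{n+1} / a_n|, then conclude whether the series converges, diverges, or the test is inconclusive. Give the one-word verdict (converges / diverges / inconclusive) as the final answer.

Let a_n denote the general term. Form the ratio a_{n+1}/a_n and simplify:
a_{n+1}/a_n = n/10 + 1/10
Take the limit as n -> infinity: L = infinity.
Since L = infinity > 1 (or L = infinity), the ratio test implies the series diverges.

diverges


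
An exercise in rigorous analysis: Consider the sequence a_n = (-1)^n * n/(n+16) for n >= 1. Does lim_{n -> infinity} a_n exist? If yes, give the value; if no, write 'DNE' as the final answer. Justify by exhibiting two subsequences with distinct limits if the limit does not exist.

Examine the behaviour of a_n along subsequences.
a_{2k} = 2k/(2k+16) -> 1. a_{2k+1} = -(2k+1)/(2k+17) -> -1.
Since these two subsequential limits are 1 and -1, distinct, the full sequence cannot converge (a convergent sequence has all subsequences tending to the same limit). So lim a_n does not exist.

DNE


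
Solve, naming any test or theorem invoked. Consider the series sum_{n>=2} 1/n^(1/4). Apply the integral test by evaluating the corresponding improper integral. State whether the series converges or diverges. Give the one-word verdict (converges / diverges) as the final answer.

Let f(x) = x^(-1/4). Then f is positive, continuous, and decreasing on [2, infinity), so the integral test applies.
Compute the improper integral int_{2}^infinity f(x) dx:
  antiderivative F(x) = 4*x^(3/4)/3.
  As x -> infinity, F(x) -> infinity (since p = 1/4 < 1).
  So the integral diverges. By the integral test, the series diverges.

diverges


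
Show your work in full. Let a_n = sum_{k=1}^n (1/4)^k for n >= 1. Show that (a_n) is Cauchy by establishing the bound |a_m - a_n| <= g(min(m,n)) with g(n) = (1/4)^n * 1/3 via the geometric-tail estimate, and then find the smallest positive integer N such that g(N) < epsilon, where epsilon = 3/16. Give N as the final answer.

For m > n >= 1: |a_m - a_n| = sum_{k=n+1}^m (1/4)^k < sum_{k=n+1}^infinity (1/4)^k = (1/4)^(n+1) / (1 - 1/4) = (1/4)^n * (1/4) * (4/3) = (1/4)^n * 1/3.
So g(n) = (1/4)^n / 3. Since g(n) -> 0, (a_n) is Cauchy.
Now solve g(N) < 3/16: (1/4)^N / 3 < 3/16 <=> 4^N > 1 / (3 * 3/16) = 16/9.
Check powers of 4: 4^0 = 1 <= 16/9, 4^1 = 4 > 16/9.
So the smallest such N is 1. Check: g(1) = 1/(3 * 4) = 1/12 < 3/16.

1


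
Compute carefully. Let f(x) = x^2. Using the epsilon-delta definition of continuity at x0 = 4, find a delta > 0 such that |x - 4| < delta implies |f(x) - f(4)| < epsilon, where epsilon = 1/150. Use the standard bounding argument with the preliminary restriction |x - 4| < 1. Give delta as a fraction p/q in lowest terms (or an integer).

Factor: |x^2 - (4)^2| = |x - 4| * |x + 4|.
Impose |x - 4| < 1 first. Then |x + 4| = |(x - 4) + 2*(4)| <= |x - 4| + 2*|4| < 1 + 8 = 9.
So |x^2 - (4)^2| < delta * 9.
We need delta * 9 <= 1/150, i.e. delta <= 1/150/9 = 1/1350.
Since 1/1350 < 1, this is tighter than 1; take delta = 1/1350.
So delta = 1/1350 works.

1/1350


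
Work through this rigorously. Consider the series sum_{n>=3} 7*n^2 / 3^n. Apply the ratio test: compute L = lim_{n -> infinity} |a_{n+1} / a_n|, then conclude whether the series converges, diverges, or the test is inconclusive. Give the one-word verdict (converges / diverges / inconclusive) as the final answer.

Let a_n denote the general term. Form the ratio a_{n+1}/a_n and simplify:
a_{n+1}/a_n = (n + 1)^2/(3*n^2)
Take the limit as n -> infinity: L = 1/3.
Since L = 1/3 < 1, the ratio test implies the series converges.

converges


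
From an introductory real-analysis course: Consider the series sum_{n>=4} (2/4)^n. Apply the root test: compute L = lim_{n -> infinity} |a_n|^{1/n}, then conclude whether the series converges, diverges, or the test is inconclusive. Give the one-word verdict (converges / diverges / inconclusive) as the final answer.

Let a_n denote the general term. Form |a_n|^(1/n) and simplify:
|a_n|^(1/n) = 1/2
Take the limit as n -> infinity: L = 1/2.
Since L = 1/2 < 1, the root test implies convergence.

converges


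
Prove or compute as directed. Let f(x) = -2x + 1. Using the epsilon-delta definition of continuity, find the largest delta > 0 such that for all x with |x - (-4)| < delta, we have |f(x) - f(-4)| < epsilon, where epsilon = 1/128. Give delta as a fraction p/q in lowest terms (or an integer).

We compute f(-4) = -2*(-4) + 1 = 9.
|f(x) - f(-4)| = |-2x + 1 - (9)| = |-2(x - (-4))| = 2|x - (-4)|.
We need 2|x - (-4)| < 1/128, i.e. |x - (-4)| < 1/128 / 2 = 1/256.
So any delta <= 1/256 works. Conversely, if delta > 1/256, then x = -4 + 1/256 satisfies |x - (-4)| = 1/256 < delta but |f(x) - f(-4)| = 2 * 1/256 = 1/128, which is not < 1/128; so no larger delta works.
Hence the largest such delta is 1/256.

1/256


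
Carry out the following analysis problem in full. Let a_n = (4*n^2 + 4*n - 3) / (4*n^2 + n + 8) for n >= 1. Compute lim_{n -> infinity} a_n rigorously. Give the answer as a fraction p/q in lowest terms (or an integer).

Divide numerator and denominator by n^2, the highest power:
numerator / n^2 = 4 + 4/n - 3/n^2
denominator / n^2 = 4 + 1/n + 8/n^2
As n -> infinity, all terms of the form c/n^k (k >= 1) tend to 0.
So numerator / n^2 -> 4 and denominator / n^2 -> 4.
Therefore lim a_n = 1.

1


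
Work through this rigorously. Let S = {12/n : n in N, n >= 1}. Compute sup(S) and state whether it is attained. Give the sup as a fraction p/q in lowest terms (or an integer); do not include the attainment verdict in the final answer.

Analysis:
- Values: 12, 6, 4, 3, ... strictly decreasing.
- The maximum is 12 (n=1); sup = 12 (attained).
- The set is bounded below by 0; 12/n -> 0 so 0 is the greatest lower bound.
- 0 is not in the set, so inf = 0 is not attained.
Conclusion: sup(S) = 12, attained in S.

12


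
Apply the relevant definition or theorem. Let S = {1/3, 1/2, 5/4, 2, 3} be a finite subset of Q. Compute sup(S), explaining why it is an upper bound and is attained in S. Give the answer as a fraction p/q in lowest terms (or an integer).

S is finite, so sup(S) = max(S).
Sorted decreasing:
3, 2, 5/4, 1/2, 1/3
The extremum is 3.
For every x in S, x <= 3. And 3 is in S, so it is attained.
Therefore sup(S) = 3.

3


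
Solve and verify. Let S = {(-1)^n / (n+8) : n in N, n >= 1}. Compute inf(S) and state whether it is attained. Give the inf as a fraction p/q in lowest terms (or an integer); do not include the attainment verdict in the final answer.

Analysis:
- Values: -1/9, 1/10, -1/11, 1/12, -1/13, ...
- Positive terms (even n): 1/(2+8), 1/(4+8), ... decreasing -> max = 1/10 (n=2).
- Negative terms (odd n): -1/(1+8), -1/(3+8), ... increasing -> min = -1/9 (n=1).
- So sup = 1/10 (attained at n=2); inf = -1/9 (attained at n=1).
Conclusion: inf(S) = -1/9, attained in S.

-1/9


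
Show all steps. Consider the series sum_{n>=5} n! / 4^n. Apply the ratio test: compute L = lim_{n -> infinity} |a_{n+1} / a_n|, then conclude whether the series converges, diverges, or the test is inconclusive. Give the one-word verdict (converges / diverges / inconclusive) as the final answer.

Let a_n denote the general term. Form the ratio a_{n+1}/a_n and simplify:
a_{n+1}/a_n = n/4 + 1/4
Take the limit as n -> infinity: L = infinity.
Since L = infinity > 1 (or L = infinity), the ratio test implies the series diverges.

diverges


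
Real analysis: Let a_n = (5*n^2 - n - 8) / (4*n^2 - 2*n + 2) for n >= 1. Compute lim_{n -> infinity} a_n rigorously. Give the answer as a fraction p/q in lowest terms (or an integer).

Divide numerator and denominator by n^2, the highest power:
numerator / n^2 = 5 - 1/n - 8/n^2
denominator / n^2 = 4 - 2/n + 2/n^2
As n -> infinity, all terms of the form c/n^k (k >= 1) tend to 0.
So numerator / n^2 -> 5 and denominator / n^2 -> 4.
Therefore lim a_n = 5/4.

5/4


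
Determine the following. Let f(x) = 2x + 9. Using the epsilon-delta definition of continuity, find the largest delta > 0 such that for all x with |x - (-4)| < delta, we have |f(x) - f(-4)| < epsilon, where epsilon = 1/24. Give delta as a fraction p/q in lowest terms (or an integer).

We compute f(-4) = 2*(-4) + 9 = 1.
|f(x) - f(-4)| = |2x + 9 - (1)| = |2(x - (-4))| = 2|x - (-4)|.
We need 2|x - (-4)| < 1/24, i.e. |x - (-4)| < 1/24 / 2 = 1/48.
So any delta <= 1/48 works. Conversely, if delta > 1/48, then x = -4 + 1/48 satisfies |x - (-4)| = 1/48 < delta but |f(x) - f(-4)| = 2 * 1/48 = 1/24, which is not < 1/24; so no larger delta works.
Hence the largest such delta is 1/48.

1/48


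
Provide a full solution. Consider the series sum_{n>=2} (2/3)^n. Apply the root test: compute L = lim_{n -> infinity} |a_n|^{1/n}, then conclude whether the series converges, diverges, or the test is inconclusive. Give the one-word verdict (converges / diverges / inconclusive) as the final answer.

Let a_n denote the general term. Form |a_n|^(1/n) and simplify:
|a_n|^(1/n) = 2/3
Take the limit as n -> infinity: L = 2/3.
Since L = 2/3 < 1, the root test implies convergence.

converges


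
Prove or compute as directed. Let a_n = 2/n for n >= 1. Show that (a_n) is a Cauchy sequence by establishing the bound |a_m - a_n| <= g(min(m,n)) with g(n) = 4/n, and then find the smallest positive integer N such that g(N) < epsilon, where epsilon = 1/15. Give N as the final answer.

For any m, n >= 1, by the triangle inequality:
|a_m - a_n| = |2/m - 2/n| <= 2*1/m + 2*1/n <= 4/min(m,n).
So g(n) = 4/n bounds the Cauchy difference. Since g(n) -> 0, (a_n) is Cauchy.
Now solve g(N) < 1/15: 4/N < 1/15 <=> N > 4 / (1/15) = 60.
The smallest integer strictly greater than 60 is N = 61.
Check: g(61) = 4/61 = 4/61 < 1/15; g(60) = 1/15 >= 1/15. So N = 61.

61


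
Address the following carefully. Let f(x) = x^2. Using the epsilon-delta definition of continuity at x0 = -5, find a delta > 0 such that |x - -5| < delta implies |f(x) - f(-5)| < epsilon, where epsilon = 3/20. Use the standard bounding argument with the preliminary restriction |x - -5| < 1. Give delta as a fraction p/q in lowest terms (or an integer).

Factor: |x^2 - (-5)^2| = |x - -5| * |x + -5|.
Impose |x - -5| < 1 first. Then |x + -5| = |(x - -5) + 2*(-5)| <= |x - -5| + 2*|-5| < 1 + 10 = 11.
So |x^2 - (-5)^2| < delta * 11.
We need delta * 11 <= 3/20, i.e. delta <= 3/20/11 = 3/220.
Since 3/220 < 1, this is tighter than 1; take delta = 3/220.
So delta = 3/220 works.

3/220


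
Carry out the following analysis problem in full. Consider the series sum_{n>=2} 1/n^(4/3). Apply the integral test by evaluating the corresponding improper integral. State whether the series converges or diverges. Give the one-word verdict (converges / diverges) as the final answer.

Let f(x) = x^(-4/3). Then f is positive, continuous, and decreasing on [2, infinity), so the integral test applies.
Compute the improper integral int_{2}^infinity f(x) dx:
  antiderivative F(x) = -3/x^(1/3).
  As x -> infinity, F(x) -> 0 (since p = 4/3 > 1).
  So int = F(infinity) - F(2) = 0 - (-3*2^(2/3)/2) = 3*2^(2/3)/2.
  Finite, so by the integral test, the series converges.

converges


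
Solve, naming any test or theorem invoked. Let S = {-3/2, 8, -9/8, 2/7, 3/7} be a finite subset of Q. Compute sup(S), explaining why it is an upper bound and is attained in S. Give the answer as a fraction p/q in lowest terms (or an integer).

S is finite, so sup(S) = max(S).
Sorted decreasing:
8, 3/7, 2/7, -9/8, -3/2
The extremum is 8.
For every x in S, x <= 8. And 8 is in S, so it is attained.
Therefore sup(S) = 8.

8


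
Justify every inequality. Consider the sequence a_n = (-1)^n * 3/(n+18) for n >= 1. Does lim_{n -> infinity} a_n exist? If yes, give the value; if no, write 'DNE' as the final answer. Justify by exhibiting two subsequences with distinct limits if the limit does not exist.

Examine the behaviour of a_n along subsequences.
Even-n subsequence a_{2k} = 3/(2k+18) -> 0. Odd-n subsequence a_{2k+1} = -3/(2k+19) -> 0. Both tend to 0, which suggests the limit is 0; verify directly.
|a_n - 0| = 3/(n+18) < 3/n for every n >= 1.
Given epsilon > 0, choose a positive integer N > 3/epsilon. Then for all n >= N, |a_n| < 3/n <= 3/N < epsilon.
So by the definition of the limit, lim a_n exists and equals 0.

0


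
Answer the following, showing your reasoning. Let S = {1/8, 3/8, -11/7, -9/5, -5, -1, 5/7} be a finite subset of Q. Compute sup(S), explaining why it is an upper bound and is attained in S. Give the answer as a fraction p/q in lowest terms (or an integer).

S is finite, so sup(S) = max(S).
Sorted decreasing:
5/7, 3/8, 1/8, -1, -11/7, -9/5, -5
The extremum is 5/7.
For every x in S, x <= 5/7. And 5/7 is in S, so it is attained.
Therefore sup(S) = 5/7.

5/7


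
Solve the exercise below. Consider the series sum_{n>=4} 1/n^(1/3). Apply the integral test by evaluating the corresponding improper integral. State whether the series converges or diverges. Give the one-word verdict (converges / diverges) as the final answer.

Let f(x) = x^(-1/3). Then f is positive, continuous, and decreasing on [4, infinity), so the integral test applies.
Compute the improper integral int_{4}^infinity f(x) dx:
  antiderivative F(x) = 3*x^(2/3)/2.
  As x -> infinity, F(x) -> infinity (since p = 1/3 < 1).
  So the integral diverges. By the integral test, the series diverges.

diverges


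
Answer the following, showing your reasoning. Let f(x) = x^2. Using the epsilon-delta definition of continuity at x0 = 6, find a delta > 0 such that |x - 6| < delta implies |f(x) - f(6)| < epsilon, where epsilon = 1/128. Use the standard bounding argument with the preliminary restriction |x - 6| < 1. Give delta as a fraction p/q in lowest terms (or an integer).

Factor: |x^2 - (6)^2| = |x - 6| * |x + 6|.
Impose |x - 6| < 1 first. Then |x + 6| = |(x - 6) + 2*(6)| <= |x - 6| + 2*|6| < 1 + 12 = 13.
So |x^2 - (6)^2| < delta * 13.
We need delta * 13 <= 1/128, i.e. delta <= 1/128/13 = 1/1664.
Since 1/1664 < 1, this is tighter than 1; take delta = 1/1664.
So delta = 1/1664 works.

1/1664


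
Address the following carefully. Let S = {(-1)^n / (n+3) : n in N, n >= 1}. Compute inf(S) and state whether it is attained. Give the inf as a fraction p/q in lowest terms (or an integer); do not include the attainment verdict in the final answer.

Analysis:
- Values: -1/4, 1/5, -1/6, 1/7, -1/8, ...
- Positive terms (even n): 1/(2+3), 1/(4+3), ... decreasing -> max = 1/5 (n=2).
- Negative terms (odd n): -1/(1+3), -1/(3+3), ... increasing -> min = -1/4 (n=1).
- So sup = 1/5 (attained at n=2); inf = -1/4 (attained at n=1).
Conclusion: inf(S) = -1/4, attained in S.

-1/4


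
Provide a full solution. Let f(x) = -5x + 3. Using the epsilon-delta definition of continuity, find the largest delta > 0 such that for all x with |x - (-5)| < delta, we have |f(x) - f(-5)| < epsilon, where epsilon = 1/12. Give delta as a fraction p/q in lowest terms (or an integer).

We compute f(-5) = -5*(-5) + 3 = 28.
|f(x) - f(-5)| = |-5x + 3 - (28)| = |-5(x - (-5))| = 5|x - (-5)|.
We need 5|x - (-5)| < 1/12, i.e. |x - (-5)| < 1/12 / 5 = 1/60.
So any delta <= 1/60 works. Conversely, if delta > 1/60, then x = -5 + 1/60 satisfies |x - (-5)| = 1/60 < delta but |f(x) - f(-5)| = 5 * 1/60 = 1/12, which is not < 1/12; so no larger delta works.
Hence the largest such delta is 1/60.

1/60


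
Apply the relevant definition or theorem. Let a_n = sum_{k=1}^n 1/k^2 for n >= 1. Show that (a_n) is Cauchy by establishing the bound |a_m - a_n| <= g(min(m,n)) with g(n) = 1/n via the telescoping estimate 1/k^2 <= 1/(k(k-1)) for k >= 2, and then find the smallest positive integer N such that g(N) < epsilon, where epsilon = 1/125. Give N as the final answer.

For m > n >= 1: |a_m - a_n| = sum_{k=n+1}^m 1/k^2.
Use 1/k^2 <= 1/(k(k-1)) = 1/(k-1) - 1/k for k >= 2:
sum_{k=n+1}^m 1/k^2 <= sum_{k=n+1}^m (1/(k-1) - 1/k) = 1/n - 1/m <= 1/n.
By symmetry the same bound holds with n,m swapped, so |a_m - a_n| <= 1/min(m,n) = g(min(m,n)). Since g(n) -> 0, (a_n) is Cauchy.
Now solve g(N) < 1/125: 1/N < 1/125 <=> N > 1/(1/125) = 125.
The smallest integer strictly greater than 125 is N = 126.
Check: g(126) = 1/126 < 1/125; g(125) = 1/125 >= 1/125. So N = 126.

126


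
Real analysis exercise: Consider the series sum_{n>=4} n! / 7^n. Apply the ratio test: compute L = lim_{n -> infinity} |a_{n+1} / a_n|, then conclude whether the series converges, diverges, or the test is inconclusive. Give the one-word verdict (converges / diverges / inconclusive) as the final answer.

Let a_n denote the general term. Form the ratio a_{n+1}/a_n and simplify:
a_{n+1}/a_n = n/7 + 1/7
Take the limit as n -> infinity: L = infinity.
Since L = infinity > 1 (or L = infinity), the ratio test implies the series diverges.

diverges


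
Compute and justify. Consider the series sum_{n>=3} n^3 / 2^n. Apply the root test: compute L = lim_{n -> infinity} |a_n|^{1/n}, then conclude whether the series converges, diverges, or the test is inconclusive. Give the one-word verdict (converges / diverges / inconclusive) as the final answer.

Let a_n denote the general term. Form |a_n|^(1/n) and simplify:
|a_n|^(1/n) = n^(3/n)/2
Take the limit as n -> infinity: L = 1/2.
Since L = 1/2 < 1, the root test implies convergence.

converges
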